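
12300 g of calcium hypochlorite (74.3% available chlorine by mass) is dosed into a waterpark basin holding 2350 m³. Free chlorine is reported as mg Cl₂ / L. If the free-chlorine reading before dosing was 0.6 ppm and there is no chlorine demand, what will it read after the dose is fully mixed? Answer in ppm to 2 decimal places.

4.49 ppm

Volume: 2350 m³ = 2,350,000 L.
Available chlorine delivered: 12,300 g × 0.743 = 9139 g as Cl₂.
Concentration rise: 9139 g / 2,350,000 L = 3.889 mg/L = 3.89 ppm.
Final FC: 0.6 + 3.89 = 4.49 ppm.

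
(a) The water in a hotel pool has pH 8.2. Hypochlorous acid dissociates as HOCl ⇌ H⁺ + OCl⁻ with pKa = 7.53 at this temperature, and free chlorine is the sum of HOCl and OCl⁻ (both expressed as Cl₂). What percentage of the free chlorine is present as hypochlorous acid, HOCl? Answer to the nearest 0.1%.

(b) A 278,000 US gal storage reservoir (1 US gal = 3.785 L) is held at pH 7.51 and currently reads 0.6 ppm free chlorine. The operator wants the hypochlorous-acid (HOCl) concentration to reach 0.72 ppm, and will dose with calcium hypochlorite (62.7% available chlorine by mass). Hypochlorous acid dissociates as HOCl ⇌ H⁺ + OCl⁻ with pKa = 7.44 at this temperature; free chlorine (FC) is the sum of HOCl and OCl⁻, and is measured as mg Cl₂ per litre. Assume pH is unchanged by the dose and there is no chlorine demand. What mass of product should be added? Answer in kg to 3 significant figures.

(a) [OCl⁻]/[HOCl] = 10^(pH − pKa) = 10^(8.2 − 7.53) = 10^0.67 = 4.677.
(a) Fraction as HOCl = 1 / (1 + 4.677) = 0.1761.

(b) Volume: 278,000 US gal × 3.785 L/gal = 1,052,230 L.
(b) [OCl⁻]/[HOCl] = 10^(pH − pKa) = 10^(7.51 − 7.44) = 1.175; fraction as HOCl = 1/(1 + 1.175) = 0.4598.
(b) Free chlorine required for 0.72 ppm HOCl: 0.72 / 0.4598 = 1.566 ppm.
(b) FC to add: 1.566 − 0.6 = 0.9659 mg/L as Cl₂.
(b) Cl₂ equivalent: 0.9659 mg/L × 1,052,230 L = 1016 g.
(b) Product at 62.7% available Cl: 1016 / 0.627 = 1621 g.

(a) 17.6%; (b) 1.62 kg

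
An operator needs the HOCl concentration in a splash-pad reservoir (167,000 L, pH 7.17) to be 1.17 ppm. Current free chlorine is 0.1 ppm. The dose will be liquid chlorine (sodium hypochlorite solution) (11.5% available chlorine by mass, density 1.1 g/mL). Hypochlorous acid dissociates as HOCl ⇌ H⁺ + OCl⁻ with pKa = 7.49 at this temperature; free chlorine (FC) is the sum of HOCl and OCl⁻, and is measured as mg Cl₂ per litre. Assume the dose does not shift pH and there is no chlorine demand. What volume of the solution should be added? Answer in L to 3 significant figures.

[OCl⁻]/[HOCl] = 10^(pH − pKa) = 10^(7.17 − 7.49) = 0.4786; fraction as HOCl = 1/(1 + 0.4786) = 0.6763.
Free chlorine required for 1.17 ppm HOCl: 1.17 / 0.6763 = 1.73 ppm.
FC to add: 1.73 − 0.1 = 1.63 mg/L as Cl₂.
Cl₂ equivalent: 1.63 mg/L × 167,000 L = 272.2 g.
Product at 11.5% available Cl: 272.2 / 0.115 = 2367 g.
Volume: 2367 g ÷ 1.1 g/mL = 2152 mL.

2.15 L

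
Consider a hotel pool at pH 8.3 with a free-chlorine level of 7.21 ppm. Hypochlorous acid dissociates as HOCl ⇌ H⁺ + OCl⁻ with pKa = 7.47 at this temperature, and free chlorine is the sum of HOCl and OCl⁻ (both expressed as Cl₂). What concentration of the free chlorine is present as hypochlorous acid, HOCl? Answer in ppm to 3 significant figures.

0.929 ppm

[OCl⁻]/[HOCl] = 10^(pH − pKa) = 10^(8.3 − 7.47) = 10^0.83 = 6.761.
Fraction as HOCl = 1 / (1 + 6.761) = 0.1289.
HOCl = 0.1289 × 7.21 ppm = 0.929 ppm.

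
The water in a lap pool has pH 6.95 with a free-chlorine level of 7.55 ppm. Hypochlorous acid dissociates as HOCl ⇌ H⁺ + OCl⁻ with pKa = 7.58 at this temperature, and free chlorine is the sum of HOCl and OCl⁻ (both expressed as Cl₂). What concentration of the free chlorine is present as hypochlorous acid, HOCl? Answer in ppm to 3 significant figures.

6.12 ppm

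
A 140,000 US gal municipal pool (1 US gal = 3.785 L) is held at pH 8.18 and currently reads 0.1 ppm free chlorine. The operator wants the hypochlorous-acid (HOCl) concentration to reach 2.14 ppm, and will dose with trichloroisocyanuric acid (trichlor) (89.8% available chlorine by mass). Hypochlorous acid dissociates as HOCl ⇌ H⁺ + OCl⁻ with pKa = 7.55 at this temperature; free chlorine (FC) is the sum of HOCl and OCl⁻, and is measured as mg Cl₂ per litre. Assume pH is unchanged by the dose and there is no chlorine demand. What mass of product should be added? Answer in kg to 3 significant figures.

6.59 kg

Volume: 140,000 US gal × 3.785 L/gal = 529,900 L.
[OCl⁻]/[HOCl] = 10^(pH − pKa) = 10^(8.18 − 7.55) = 4.266; fraction as HOCl = 1/(1 + 4.266) = 0.1899.
Free chlorine required for 2.14 ppm HOCl: 2.14 / 0.1899 = 11.27 ppm.
FC to add: 11.27 − 0.1 = 11.17 mg/L as Cl₂.
Cl₂ equivalent: 11.17 mg/L × 529,900 L = 5918 g.
Product at 89.8% available Cl: 5918 / 0.898 = 6591 g.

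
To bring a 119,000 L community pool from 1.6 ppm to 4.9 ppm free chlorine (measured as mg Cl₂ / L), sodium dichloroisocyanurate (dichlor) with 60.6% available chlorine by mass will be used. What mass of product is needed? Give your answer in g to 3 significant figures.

Chlorine deficit: 4.9 − 1.6 = 3.3 ppm = 3.3 mg/L as Cl₂.
Cl₂ equivalent needed: 3.3 mg/L × 119,000 L = 392,700 mg = 392.7 g.
Product at 60.6% available chlorine: 392.7 / 0.606 = 648 g.

648 g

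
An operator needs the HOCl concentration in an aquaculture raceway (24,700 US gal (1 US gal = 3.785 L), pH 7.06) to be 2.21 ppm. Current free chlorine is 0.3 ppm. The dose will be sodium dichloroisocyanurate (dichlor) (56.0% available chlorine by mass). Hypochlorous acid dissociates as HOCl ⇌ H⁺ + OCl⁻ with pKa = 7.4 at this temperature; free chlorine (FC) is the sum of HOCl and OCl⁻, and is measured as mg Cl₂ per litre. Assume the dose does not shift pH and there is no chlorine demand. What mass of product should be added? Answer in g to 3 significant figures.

488 g

Volume: 24,700 US gal × 3.785 L/gal = 93,490 L.
[OCl⁻]/[HOCl] = 10^(pH − pKa) = 10^(7.06 − 7.4) = 0.4571; fraction as HOCl = 1/(1 + 0.4571) = 0.6863.
Free chlorine required for 2.21 ppm HOCl: 2.21 / 0.6863 = 3.22 ppm.
FC to add: 3.22 − 0.3 = 2.92 mg/L as Cl₂.
Cl₂ equivalent: 2.92 mg/L × 93,490 L = 273 g.
Product at 56.0% available Cl: 273 / 0.56 = 487.5 g.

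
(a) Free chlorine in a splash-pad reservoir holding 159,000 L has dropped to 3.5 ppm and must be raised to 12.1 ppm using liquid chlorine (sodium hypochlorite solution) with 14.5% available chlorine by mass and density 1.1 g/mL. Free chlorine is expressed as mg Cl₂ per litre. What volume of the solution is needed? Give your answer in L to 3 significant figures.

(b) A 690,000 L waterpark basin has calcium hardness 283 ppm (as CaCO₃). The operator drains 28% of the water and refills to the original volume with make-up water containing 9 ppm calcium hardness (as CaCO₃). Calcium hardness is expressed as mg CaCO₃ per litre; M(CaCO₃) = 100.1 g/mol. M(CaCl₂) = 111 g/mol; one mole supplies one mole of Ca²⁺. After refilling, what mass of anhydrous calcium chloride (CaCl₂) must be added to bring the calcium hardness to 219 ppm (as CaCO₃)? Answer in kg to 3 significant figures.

(a) 8.57 L; (b) 9.73 kg

(a) Chlorine deficit: 12.1 − 3.5 = 8.6 ppm = 8.6 mg/L as Cl₂.
(a) Cl₂ equivalent needed: 8.6 mg/L × 159,000 L = 1,367,000 mg = 1367 g.
(a) Product at 14.5% available chlorine: 1367 / 0.145 = 9430 g.
(a) Volume at density 1.1 g/mL: 9430 g ÷ 1.1 g/mL = 8573 mL.

(b) After draining 28% and refilling: 283 × 0.72 + 9 × 0.28 = 206.28 ppm.
(b) Deficit to target: 219 − 206.28 = 12.72 mg/L.
(b) As CaCO₃: 12.72 mg/L × 690,000 L = 8777 g; ÷ 100.1 = 87.68 mol Ca²⁺.
(b) Mass: 87.68 × 111 = 9733 g.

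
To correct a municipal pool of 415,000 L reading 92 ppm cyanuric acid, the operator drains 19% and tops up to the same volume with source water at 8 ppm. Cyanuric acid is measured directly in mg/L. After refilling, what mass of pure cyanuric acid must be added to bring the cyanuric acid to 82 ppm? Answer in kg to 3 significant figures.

2.47 kg

After draining 19% and refilling: 92 × 0.81 + 8 × 0.19 = 76.04 ppm.
Deficit to target: 82 − 76.04 = 5.96 mg/L.
Mass: 5.96 mg/L × 415,000 L = 2473 g cyanuric acid.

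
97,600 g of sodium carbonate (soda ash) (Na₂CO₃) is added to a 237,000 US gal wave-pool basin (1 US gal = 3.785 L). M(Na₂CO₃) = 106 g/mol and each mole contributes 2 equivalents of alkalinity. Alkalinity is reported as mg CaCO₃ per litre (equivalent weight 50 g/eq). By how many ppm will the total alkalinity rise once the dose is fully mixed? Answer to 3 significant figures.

103 ppm

Volume: 237,000 US gal × 3.785 L/gal = 897,045 L.
Moles of Na₂CO₃: 97,600 g ÷ 106 g/mol = 920.8 mol → 1842 eq of alkalinity.
As CaCO₃: 1842 eq × 50 g/eq = 92,080 g.
Rise: 92,080 g / 897,045 L × 1000 = 102.6 mg/L.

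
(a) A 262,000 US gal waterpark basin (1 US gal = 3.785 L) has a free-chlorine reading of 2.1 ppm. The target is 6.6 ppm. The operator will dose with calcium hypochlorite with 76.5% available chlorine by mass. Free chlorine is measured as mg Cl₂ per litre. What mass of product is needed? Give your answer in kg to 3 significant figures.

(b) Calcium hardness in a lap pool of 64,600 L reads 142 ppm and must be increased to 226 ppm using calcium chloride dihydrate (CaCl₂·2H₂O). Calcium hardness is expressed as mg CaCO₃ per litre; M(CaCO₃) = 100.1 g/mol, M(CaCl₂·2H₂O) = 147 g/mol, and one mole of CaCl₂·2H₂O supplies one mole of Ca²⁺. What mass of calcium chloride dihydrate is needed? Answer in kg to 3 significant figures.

(a) Volume: 262,000 US gal × 3.785 L/gal = 991,670 L.
(a) Chlorine deficit: 6.6 − 2.1 = 4.5 ppm = 4.5 mg/L as Cl₂.
(a) Cl₂ equivalent needed: 4.5 mg/L × 991,670 L = 4,463,000 mg = 4463 g.
(a) Product at 76.5% available chlorine: 4463 / 0.765 = 5833 g.

(b) Hardness to add: (226 − 142) = 84 mg/L as CaCO₃ × 64,600 L = 5426 g as CaCO₃.
(b) Moles of Ca²⁺ (1 mol Ca²⁺ ≡ 1 mol CaCO₃): 5426 / 100.1 g/mol = 54.21 mol.
(b) Mass of CaCl₂·2H₂O: 54.21 × 147 = 7969 g.

(a) 5.83 kg; (b) 7.97 kg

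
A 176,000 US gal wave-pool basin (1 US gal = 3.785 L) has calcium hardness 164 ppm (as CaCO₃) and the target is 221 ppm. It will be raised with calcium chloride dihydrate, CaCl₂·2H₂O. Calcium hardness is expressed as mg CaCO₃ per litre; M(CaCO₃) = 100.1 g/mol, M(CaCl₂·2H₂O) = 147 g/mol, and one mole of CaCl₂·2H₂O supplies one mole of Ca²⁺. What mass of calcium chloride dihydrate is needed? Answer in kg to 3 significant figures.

Volume: 176,000 US gal × 3.785 L/gal = 666,160 L.
Hardness to add: (221 − 164) = 57 mg/L as CaCO₃ × 666,160 L = 37,970 g as CaCO₃.
Moles of Ca²⁺ (1 mol Ca²⁺ ≡ 1 mol CaCO₃): 37,970 / 100.1 g/mol = 379.3 mol.
Mass of CaCl₂·2H₂O: 379.3 × 147 = 55,760 g.

55.8 kg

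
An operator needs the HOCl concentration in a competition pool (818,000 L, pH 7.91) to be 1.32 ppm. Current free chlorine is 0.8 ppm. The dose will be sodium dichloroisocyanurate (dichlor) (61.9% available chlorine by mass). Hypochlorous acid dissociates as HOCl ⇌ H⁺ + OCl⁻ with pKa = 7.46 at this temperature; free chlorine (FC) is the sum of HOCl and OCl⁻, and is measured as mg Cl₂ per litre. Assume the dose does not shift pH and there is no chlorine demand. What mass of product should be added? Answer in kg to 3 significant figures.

[OCl⁻]/[HOCl] = 10^(pH − pKa) = 10^(7.91 − 7.46) = 2.818; fraction as HOCl = 1/(1 + 2.818) = 0.2619.
Free chlorine required for 1.32 ppm HOCl: 1.32 / 0.2619 = 5.04 ppm.
FC to add: 5.04 − 0.8 = 4.24 mg/L as Cl₂.
Cl₂ equivalent: 4.24 mg/L × 818,000 L = 3469 g.
Product at 61.9% available Cl: 3469 / 0.619 = 5603 g.

5.60 kg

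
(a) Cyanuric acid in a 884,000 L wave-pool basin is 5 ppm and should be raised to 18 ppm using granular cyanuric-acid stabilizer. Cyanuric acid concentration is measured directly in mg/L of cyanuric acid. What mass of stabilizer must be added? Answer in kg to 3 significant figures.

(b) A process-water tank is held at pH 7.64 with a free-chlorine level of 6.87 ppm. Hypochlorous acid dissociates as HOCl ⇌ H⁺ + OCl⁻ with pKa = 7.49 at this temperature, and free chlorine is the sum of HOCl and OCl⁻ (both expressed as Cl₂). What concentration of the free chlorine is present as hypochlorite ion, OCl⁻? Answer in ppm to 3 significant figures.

(a) 11.5 kg; (b) 4.02 ppm

(a) CYA to add: (18 − 5) = 13 mg/L × 884,000 L = 11,490 g cyanuric acid.

(b) [OCl⁻]/[HOCl] = 10^(pH − pKa) = 10^(7.64 − 7.49) = 10^0.15 = 1.413.
(b) Fraction as HOCl = 1 / (1 + 1.413) = 0.4145.
(b) OCl⁻ = (1 − 0.4145) × 6.87 ppm = 4.022 ppm.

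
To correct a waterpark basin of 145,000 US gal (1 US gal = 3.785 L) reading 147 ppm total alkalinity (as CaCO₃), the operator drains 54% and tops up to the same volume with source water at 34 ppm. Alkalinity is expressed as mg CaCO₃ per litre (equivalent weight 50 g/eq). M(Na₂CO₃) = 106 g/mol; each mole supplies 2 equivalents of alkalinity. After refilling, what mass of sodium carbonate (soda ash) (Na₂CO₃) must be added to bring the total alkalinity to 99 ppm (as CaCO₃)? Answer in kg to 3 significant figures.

Volume: 145,000 US gal × 3.785 L/gal = 548,825 L.
After draining 54% and refilling: 147 × 0.46 + 34 × 0.54 = 85.98 ppm.
Deficit to target: 99 − 85.98 = 13.02 mg/L.
As CaCO₃: 13.02 mg/L × 548,825 L = 7146 g; ÷ 50 g/eq ÷ 2 = 71.46 mol Na₂CO₃.
Mass: 71.46 × 106 = 7574 g.

7.57 kg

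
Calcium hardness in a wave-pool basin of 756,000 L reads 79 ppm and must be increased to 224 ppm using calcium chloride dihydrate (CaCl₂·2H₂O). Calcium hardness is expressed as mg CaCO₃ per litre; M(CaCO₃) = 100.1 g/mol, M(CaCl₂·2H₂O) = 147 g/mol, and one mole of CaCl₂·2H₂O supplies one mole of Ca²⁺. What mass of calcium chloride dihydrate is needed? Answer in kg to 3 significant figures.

161 kg

Hardness to add: (224 − 79) = 145 mg/L as CaCO₃ × 756,000 L = 109,600 g as CaCO₃.
Moles of Ca²⁺ (1 mol Ca²⁺ ≡ 1 mol CaCO₃): 109,600 / 100.1 g/mol = 1095 mol.
Mass of CaCl₂·2H₂O: 1095 × 147 = 161,000 g.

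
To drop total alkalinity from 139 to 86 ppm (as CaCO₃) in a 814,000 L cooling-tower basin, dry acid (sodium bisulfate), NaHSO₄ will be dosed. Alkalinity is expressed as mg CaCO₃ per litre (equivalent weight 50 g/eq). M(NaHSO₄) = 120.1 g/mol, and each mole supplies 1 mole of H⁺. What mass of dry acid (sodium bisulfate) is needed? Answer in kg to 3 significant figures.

104 kg

Alkalinity to neutralize: (139 − 86) = 53 mg/L as CaCO₃ × 814,000 L = 43,140 g as CaCO₃.
Equivalents of H⁺ required: 43,140 ÷ 50 g/eq = 862.8 eq = 862.8 mol NaHSO₄.
Mass of NaHSO₄: 862.8 × 120.1 = 103,600 g.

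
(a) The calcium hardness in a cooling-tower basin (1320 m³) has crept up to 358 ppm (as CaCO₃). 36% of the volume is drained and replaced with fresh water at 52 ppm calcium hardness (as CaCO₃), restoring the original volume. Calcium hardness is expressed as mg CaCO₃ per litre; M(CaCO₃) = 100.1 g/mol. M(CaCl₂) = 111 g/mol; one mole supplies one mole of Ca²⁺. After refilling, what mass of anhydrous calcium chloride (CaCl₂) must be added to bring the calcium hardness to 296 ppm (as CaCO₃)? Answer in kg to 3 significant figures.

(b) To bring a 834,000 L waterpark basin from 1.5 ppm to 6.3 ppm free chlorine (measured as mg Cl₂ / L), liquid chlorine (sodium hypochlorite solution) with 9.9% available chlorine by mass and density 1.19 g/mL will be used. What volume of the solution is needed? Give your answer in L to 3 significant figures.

(a) Volume: 1320 m³ = 1,320,000 L.
(a) After draining 36% and refilling: 358 × 0.64 + 52 × 0.36 = 247.84 ppm.
(a) Deficit to target: 296 − 247.84 = 48.16 mg/L.
(a) As CaCO₃: 48.16 mg/L × 1,320,000 L = 63,570 g; ÷ 100.1 = 635.1 mol Ca²⁺.
(a) Mass: 635.1 × 111 = 70,490 g.

(b) Chlorine deficit: 6.3 − 1.5 = 4.8 ppm = 4.8 mg/L as Cl₂.
(b) Cl₂ equivalent needed: 4.8 mg/L × 834,000 L = 4,003,000 mg = 4003 g.
(b) Product at 9.9% available chlorine: 4003 / 0.099 = 40,440 g.
(b) Volume at density 1.19 g/mL: 40,440 g ÷ 1.19 g/mL = 33,980 mL.

(a) 70.5 kg; (b) 34.0 L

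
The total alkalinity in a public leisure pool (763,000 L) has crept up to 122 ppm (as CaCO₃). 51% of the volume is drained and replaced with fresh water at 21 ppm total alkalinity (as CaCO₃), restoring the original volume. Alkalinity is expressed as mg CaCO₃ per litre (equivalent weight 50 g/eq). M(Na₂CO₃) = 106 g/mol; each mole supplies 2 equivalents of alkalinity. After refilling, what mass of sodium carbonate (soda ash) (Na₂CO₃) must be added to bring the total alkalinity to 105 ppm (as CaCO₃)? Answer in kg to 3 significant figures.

27.9 kg

After draining 51% and refilling: 122 × 0.49 + 21 × 0.51 = 70.49 ppm.
Deficit to target: 105 − 70.49 = 34.51 mg/L.
As CaCO₃: 34.51 mg/L × 763,000 L = 26,330 g; ÷ 50 g/eq ÷ 2 = 263.3 mol Na₂CO₃.
Mass: 263.3 × 106 = 27,910 g.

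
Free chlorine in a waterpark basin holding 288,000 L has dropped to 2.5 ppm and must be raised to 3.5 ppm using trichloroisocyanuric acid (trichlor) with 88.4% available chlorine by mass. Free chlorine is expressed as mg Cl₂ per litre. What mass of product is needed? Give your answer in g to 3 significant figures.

Chlorine deficit: 3.5 − 2.5 = 1 ppm = 1 mg/L as Cl₂.
Cl₂ equivalent needed: 1 mg/L × 288,000 L = 288,000 mg = 288 g.
Product at 88.4% available chlorine: 288 / 0.884 = 325.8 g.

326 g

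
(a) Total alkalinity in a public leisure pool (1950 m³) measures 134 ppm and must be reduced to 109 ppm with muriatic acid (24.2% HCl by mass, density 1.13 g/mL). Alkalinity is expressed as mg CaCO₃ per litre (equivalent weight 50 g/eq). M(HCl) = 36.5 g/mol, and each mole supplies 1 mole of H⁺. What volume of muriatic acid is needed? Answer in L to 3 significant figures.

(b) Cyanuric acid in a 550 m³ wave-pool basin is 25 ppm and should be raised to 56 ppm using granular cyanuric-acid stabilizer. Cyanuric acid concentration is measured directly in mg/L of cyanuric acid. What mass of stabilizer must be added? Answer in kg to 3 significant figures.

(a) 130 L; (b) 17.1 kg

(a) Volume: 1950 m³ = 1,950,000 L.
(a) Alkalinity to neutralize: (134 − 109) = 25 mg/L as CaCO₃ × 1,950,000 L = 48,750 g as CaCO₃.
(a) Equivalents of H⁺ required: 48,750 ÷ 50 g/eq = 975 eq = 975 mol HCl.
(a) Mass of HCl: 975 × 36.5 = 35,590 g.
(a) Mass of 24.2% solution: 35,590 / 0.242 = 147,100 g.
(a) Volume: 147,100 g ÷ 1.13 g/mL = 130,100 mL.

(b) Volume: 550 m³ = 550,000 L.
(b) CYA to add: (56 − 25) = 31 mg/L × 550,000 L = 17,050 g cyanuric acid.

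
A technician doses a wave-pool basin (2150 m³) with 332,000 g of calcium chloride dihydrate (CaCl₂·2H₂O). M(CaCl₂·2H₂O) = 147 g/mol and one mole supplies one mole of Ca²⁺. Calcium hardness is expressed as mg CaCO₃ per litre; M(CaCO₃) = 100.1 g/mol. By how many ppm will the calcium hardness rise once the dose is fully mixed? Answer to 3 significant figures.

Volume: 2150 m³ = 2,150,000 L.
Moles of Ca²⁺: 332,000 g ÷ 147 g/mol = 2259 mol.
As CaCO₃: 2259 mol × 100.1 g/mol = 226,100 g.
Rise: 226,100 g / 2,150,000 L × 1000 = 105.2 mg/L.

105 ppm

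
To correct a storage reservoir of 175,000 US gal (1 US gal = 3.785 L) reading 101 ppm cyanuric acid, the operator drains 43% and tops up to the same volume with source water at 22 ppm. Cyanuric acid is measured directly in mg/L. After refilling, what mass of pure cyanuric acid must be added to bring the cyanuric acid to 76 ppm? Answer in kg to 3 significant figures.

Volume: 175,000 US gal × 3.785 L/gal = 662,375 L.
After draining 43% and refilling: 101 × 0.57 + 22 × 0.43 = 67.03 ppm.
Deficit to target: 76 − 67.03 = 8.97 mg/L.
Mass: 8.97 mg/L × 662,375 L = 5942 g cyanuric acid.

5.94 kg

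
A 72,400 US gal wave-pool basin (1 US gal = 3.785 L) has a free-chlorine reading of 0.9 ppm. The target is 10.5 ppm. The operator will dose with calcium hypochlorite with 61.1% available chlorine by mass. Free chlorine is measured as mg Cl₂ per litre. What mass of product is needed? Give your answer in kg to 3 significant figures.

Volume: 72,400 US gal × 3.785 L/gal = 274,034 L.
Chlorine deficit: 10.5 − 0.9 = 9.6 ppm = 9.6 mg/L as Cl₂.
Cl₂ equivalent needed: 9.6 mg/L × 274,034 L = 2,631,000 mg = 2631 g.
Product at 61.1% available chlorine: 2631 / 0.611 = 4306 g.

4.31 kg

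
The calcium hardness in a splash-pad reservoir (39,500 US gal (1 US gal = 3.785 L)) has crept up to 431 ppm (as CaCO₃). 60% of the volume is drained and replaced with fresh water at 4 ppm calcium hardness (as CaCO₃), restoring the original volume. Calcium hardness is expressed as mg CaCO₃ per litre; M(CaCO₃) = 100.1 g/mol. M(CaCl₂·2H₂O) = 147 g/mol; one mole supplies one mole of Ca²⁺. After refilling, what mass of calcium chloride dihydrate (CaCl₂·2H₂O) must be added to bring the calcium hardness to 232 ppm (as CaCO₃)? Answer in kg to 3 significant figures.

12.6 kg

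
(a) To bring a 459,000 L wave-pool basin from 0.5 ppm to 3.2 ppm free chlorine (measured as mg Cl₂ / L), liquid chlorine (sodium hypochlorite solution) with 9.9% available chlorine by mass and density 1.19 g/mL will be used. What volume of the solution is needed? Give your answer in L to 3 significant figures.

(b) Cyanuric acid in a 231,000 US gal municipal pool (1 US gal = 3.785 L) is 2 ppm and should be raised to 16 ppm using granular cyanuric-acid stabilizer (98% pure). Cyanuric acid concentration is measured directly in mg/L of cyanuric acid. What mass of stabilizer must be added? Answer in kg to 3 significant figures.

(a) Chlorine deficit: 3.2 − 0.5 = 2.7 ppm = 2.7 mg/L as Cl₂.
(a) Cl₂ equivalent needed: 2.7 mg/L × 459,000 L = 1,239,000 mg = 1239 g.
(a) Product at 9.9% available chlorine: 1239 / 0.099 = 12,520 g.
(a) Volume at density 1.19 g/mL: 12,520 g ÷ 1.19 g/mL = 10,520 mL.

(b) Volume: 231,000 US gal × 3.785 L/gal = 874,335 L.
(b) CYA to add: (16 − 2) = 14 mg/L × 874,335 L = 12,240 g cyanuric acid.
(b) At 98% purity: 12,240 / 0.98 = 12,490 g product.

(a) 10.5 L; (b) 12.5 kg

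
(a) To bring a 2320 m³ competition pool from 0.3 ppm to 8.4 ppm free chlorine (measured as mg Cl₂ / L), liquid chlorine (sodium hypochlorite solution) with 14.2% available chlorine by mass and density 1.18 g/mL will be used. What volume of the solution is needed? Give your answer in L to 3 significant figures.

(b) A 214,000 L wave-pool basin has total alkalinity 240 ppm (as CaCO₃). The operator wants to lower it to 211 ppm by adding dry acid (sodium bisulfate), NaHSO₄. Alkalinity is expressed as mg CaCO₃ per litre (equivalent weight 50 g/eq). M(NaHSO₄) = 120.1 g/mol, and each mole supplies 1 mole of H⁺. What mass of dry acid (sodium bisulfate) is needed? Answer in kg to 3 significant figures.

(a) 112 L; (b) 14.9 kg

(a) Volume: 2320 m³ = 2,320,000 L.
(a) Chlorine deficit: 8.4 − 0.3 = 8.1 ppm = 8.1 mg/L as Cl₂.
(a) Cl₂ equivalent needed: 8.1 mg/L × 2,320,000 L = 18,790,000 mg = 18,790 g.
(a) Product at 14.2% available chlorine: 18,790 / 0.142 = 132,300 g.
(a) Volume at density 1.18 g/mL: 132,300 g ÷ 1.18 g/mL = 112,200 mL.

(b) Alkalinity to neutralize: (240 − 211) = 29 mg/L as CaCO₃ × 214,000 L = 6206 g as CaCO₃.
(b) Equivalents of H⁺ required: 6206 ÷ 50 g/eq = 124.1 eq = 124.1 mol NaHSO₄.
(b) Mass of NaHSO₄: 124.1 × 120.1 = 14,910 g.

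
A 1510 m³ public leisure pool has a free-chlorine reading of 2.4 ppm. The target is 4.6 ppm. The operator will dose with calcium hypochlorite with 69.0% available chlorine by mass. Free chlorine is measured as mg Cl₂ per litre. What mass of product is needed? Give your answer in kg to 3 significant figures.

Volume: 1510 m³ = 1,510,000 L.
Chlorine deficit: 4.6 − 2.4 = 2.2 ppm = 2.2 mg/L as Cl₂.
Cl₂ equivalent needed: 2.2 mg/L × 1,510,000 L = 3,322,000 mg = 3322 g.
Product at 69.0% available chlorine: 3322 / 0.69 = 4814 g.

4.81 kg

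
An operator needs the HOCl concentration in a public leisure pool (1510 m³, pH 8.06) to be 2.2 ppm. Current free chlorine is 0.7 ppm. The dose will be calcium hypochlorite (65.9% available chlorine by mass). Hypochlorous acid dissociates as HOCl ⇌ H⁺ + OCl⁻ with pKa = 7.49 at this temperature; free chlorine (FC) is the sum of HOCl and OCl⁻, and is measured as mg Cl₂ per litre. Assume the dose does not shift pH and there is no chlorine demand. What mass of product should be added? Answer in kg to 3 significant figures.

Volume: 1510 m³ = 1,510,000 L.
[OCl⁻]/[HOCl] = 10^(pH − pKa) = 10^(8.06 − 7.49) = 3.715; fraction as HOCl = 1/(1 + 3.715) = 0.2121.
Free chlorine required for 2.2 ppm HOCl: 2.2 / 0.2121 = 10.37 ppm.
FC to add: 10.37 − 0.7 = 9.674 mg/L as Cl₂.
Cl₂ equivalent: 9.674 mg/L × 1,510,000 L = 14,610 g.
Product at 65.9% available Cl: 14,610 / 0.659 = 22,170 g.

22.2 kg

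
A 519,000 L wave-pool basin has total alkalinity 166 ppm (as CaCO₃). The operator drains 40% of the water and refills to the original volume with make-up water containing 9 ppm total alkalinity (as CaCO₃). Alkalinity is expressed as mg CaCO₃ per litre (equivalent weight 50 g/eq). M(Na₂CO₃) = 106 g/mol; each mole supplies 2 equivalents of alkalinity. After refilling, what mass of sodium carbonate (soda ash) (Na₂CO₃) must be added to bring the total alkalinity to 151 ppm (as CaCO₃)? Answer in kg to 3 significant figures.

After draining 40% and refilling: 166 × 0.60 + 9 × 0.40 = 103.2 ppm.
Deficit to target: 151 − 103.2 = 47.8 mg/L.
As CaCO₃: 47.8 mg/L × 519,000 L = 24,810 g; ÷ 50 g/eq ÷ 2 = 248.1 mol Na₂CO₃.
Mass: 248.1 × 106 = 26,300 g.

26.3 kg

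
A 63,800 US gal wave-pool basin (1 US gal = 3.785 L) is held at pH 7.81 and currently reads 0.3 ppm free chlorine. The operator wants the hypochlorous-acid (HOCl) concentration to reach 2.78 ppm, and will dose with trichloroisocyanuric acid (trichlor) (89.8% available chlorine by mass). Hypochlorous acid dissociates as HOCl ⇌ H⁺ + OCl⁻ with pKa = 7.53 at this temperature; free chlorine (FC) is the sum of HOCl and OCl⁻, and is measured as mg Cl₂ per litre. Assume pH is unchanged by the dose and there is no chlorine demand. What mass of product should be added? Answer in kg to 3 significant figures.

Volume: 63,800 US gal × 3.785 L/gal = 241,483 L.
[OCl⁻]/[HOCl] = 10^(pH − pKa) = 10^(7.81 − 7.53) = 1.905; fraction as HOCl = 1/(1 + 1.905) = 0.3442.
Free chlorine required for 2.78 ppm HOCl: 2.78 / 0.3442 = 8.077 ppm.
FC to add: 8.077 − 0.3 = 7.777 mg/L as Cl₂.
Cl₂ equivalent: 7.777 mg/L × 241,483 L = 1878 g.
Product at 89.8% available Cl: 1878 / 0.898 = 2091 g.

2.09 kg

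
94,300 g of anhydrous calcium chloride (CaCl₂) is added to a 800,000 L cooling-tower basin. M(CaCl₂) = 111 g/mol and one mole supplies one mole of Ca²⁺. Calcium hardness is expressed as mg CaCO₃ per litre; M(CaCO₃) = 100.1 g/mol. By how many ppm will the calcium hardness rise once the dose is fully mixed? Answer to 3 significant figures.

Moles of Ca²⁺: 94,300 g ÷ 111 g/mol = 849.5 mol.
As CaCO₃: 849.5 mol × 100.1 g/mol = 85,040 g.
Rise: 85,040 g / 800,000 L × 1000 = 106.3 mg/L.

106 ppm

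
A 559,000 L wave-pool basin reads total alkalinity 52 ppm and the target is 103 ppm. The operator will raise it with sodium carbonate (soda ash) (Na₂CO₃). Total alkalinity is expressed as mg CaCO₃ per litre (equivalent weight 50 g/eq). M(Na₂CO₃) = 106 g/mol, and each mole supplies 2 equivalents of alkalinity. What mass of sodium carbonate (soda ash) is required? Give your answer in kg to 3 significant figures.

Alkalinity to add: (103 − 52) = 51 mg/L as CaCO₃ × 559,000 L = 28,510 g as CaCO₃.
Equivalents: 28,510 g ÷ 50 g/eq = 570.2 eq.
Each mole of Na₂CO₃ supplies 2 eq, so 570.2 / 2 = 285.1 mol.
Mass: 285.1 mol × 106 g/mol = 30,220 g.

30.2 kg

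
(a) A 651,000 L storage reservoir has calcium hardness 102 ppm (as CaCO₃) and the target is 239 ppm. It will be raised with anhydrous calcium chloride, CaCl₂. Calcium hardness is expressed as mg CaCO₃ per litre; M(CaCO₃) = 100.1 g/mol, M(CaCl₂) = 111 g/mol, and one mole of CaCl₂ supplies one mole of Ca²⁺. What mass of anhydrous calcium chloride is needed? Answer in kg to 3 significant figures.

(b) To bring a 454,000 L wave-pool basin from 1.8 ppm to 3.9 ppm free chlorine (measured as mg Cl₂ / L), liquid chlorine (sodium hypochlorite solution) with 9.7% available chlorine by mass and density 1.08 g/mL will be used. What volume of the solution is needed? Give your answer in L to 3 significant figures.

(a) Hardness to add: (239 − 102) = 137 mg/L as CaCO₃ × 651,000 L = 89,190 g as CaCO₃.
(a) Moles of Ca²⁺ (1 mol Ca²⁺ ≡ 1 mol CaCO₃): 89,190 / 100.1 g/mol = 891 mol.
(a) Mass of CaCl₂: 891 × 111 = 98,900 g.

(b) Chlorine deficit: 3.9 − 1.8 = 2.1 ppm = 2.1 mg/L as Cl₂.
(b) Cl₂ equivalent needed: 2.1 mg/L × 454,000 L = 953,400 mg = 953.4 g.
(b) Product at 9.7% available chlorine: 953.4 / 0.097 = 9829 g.
(b) Volume at density 1.08 g/mL: 9829 g ÷ 1.08 g/mL = 9101 mL.

(a) 98.9 kg; (b) 9.10 L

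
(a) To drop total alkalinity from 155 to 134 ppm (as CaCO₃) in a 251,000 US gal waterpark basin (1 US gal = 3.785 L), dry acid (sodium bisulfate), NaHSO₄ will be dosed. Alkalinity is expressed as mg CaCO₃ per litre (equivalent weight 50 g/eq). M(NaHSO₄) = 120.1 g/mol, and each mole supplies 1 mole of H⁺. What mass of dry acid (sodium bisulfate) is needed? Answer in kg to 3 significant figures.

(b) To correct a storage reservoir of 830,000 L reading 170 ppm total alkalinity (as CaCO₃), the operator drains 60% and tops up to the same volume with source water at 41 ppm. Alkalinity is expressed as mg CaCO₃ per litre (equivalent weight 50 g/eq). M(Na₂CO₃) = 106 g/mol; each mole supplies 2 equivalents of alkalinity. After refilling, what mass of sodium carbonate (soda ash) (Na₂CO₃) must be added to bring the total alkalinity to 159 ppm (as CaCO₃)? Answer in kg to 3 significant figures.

(a) 47.9 kg; (b) 58.4 kg

(a) Volume: 251,000 US gal × 3.785 L/gal = 950,035 L.
(a) Alkalinity to neutralize: (155 − 134) = 21 mg/L as CaCO₃ × 950,035 L = 19,950 g as CaCO₃.
(a) Equivalents of H⁺ required: 19,950 ÷ 50 g/eq = 399 eq = 399 mol NaHSO₄.
(a) Mass of NaHSO₄: 399 × 120.1 = 47,920 g.

(b) After draining 60% and refilling: 170 × 0.40 + 41 × 0.60 = 92.6 ppm.
(b) Deficit to target: 159 − 92.6 = 66.4 mg/L.
(b) As CaCO₃: 66.4 mg/L × 830,000 L = 55,110 g; ÷ 50 g/eq ÷ 2 = 551.1 mol Na₂CO₃.
(b) Mass: 551.1 × 106 = 58,420 g.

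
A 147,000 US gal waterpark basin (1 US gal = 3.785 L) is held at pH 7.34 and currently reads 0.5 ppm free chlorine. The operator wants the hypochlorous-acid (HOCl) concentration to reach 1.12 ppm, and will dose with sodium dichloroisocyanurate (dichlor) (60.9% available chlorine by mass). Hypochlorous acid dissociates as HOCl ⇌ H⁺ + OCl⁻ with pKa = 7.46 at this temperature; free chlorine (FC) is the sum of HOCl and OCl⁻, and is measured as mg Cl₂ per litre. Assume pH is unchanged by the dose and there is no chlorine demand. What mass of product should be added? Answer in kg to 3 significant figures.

Volume: 147,000 US gal × 3.785 L/gal = 556,395 L.
[OCl⁻]/[HOCl] = 10^(pH − pKa) = 10^(7.34 − 7.46) = 0.7586; fraction as HOCl = 1/(1 + 0.7586) = 0.5686.
Free chlorine required for 1.12 ppm HOCl: 1.12 / 0.5686 = 1.97 ppm.
FC to add: 1.97 − 0.5 = 1.47 mg/L as Cl₂.
Cl₂ equivalent: 1.47 mg/L × 556,395 L = 817.7 g.
Product at 60.9% available Cl: 817.7 / 0.609 = 1343 g.

1.34 kg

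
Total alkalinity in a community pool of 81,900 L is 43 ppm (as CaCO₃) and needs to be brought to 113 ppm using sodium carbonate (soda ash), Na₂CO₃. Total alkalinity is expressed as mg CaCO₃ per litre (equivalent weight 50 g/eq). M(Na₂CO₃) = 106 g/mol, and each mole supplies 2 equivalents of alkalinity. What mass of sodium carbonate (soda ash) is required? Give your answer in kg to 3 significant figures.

Alkalinity to add: (113 − 43) = 70 mg/L as CaCO₃ × 81,900 L = 5733 g as CaCO₃.
Equivalents: 5733 g ÷ 50 g/eq = 114.7 eq.
Each mole of Na₂CO₃ supplies 2 eq, so 114.7 / 2 = 57.33 mol.
Mass: 57.33 mol × 106 g/mol = 6077 g.

6.08 kg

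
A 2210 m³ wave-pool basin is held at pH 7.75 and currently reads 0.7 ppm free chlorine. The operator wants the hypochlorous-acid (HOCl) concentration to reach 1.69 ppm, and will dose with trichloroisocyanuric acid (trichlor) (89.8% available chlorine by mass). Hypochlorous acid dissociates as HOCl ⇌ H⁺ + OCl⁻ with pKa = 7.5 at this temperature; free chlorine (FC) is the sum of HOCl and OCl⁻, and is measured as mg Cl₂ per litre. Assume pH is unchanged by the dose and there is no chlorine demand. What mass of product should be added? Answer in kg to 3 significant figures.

9.83 kg

Volume: 2210 m³ = 2,210,000 L.
[OCl⁻]/[HOCl] = 10^(pH − pKa) = 10^(7.75 − 7.5) = 1.778; fraction as HOCl = 1/(1 + 1.778) = 0.3599.
Free chlorine required for 1.69 ppm HOCl: 1.69 / 0.3599 = 4.695 ppm.
FC to add: 4.695 − 0.7 = 3.995 mg/L as Cl₂.
Cl₂ equivalent: 3.995 mg/L × 2,210,000 L = 8830 g.
Product at 89.8% available Cl: 8830 / 0.898 = 9833 g.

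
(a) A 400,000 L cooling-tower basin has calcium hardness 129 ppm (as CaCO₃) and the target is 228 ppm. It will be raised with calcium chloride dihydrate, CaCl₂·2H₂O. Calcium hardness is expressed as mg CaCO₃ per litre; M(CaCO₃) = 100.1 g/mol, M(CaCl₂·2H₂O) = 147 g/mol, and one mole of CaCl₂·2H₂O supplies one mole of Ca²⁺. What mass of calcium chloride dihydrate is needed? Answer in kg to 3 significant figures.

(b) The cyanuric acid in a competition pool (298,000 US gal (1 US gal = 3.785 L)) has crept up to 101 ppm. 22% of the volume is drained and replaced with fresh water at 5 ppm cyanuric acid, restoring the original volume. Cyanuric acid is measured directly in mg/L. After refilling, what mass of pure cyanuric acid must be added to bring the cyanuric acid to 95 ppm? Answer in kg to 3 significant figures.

(a) Hardness to add: (228 − 129) = 99 mg/L as CaCO₃ × 400,000 L = 39,600 g as CaCO₃.
(a) Moles of Ca²⁺ (1 mol Ca²⁺ ≡ 1 mol CaCO₃): 39,600 / 100.1 g/mol = 395.6 mol.
(a) Mass of CaCl₂·2H₂O: 395.6 × 147 = 58,150 g.

(b) Volume: 298,000 US gal × 3.785 L/gal = 1,127,930 L.
(b) After draining 22% and refilling: 101 × 0.78 + 5 × 0.22 = 79.88 ppm.
(b) Deficit to target: 95 − 79.88 = 15.12 mg/L.
(b) Mass: 15.12 mg/L × 1,127,930 L = 17,050 g cyanuric acid.

(a) 58.2 kg; (b) 17.1 kg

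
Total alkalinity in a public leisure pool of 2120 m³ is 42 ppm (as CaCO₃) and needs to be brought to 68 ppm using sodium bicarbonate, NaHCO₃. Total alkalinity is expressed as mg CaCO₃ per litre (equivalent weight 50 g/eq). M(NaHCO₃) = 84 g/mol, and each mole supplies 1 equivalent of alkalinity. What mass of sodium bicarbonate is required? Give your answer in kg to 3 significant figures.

92.6 kg

Volume: 2120 m³ = 2,120,000 L.
Alkalinity to add: (68 − 42) = 26 mg/L as CaCO₃ × 2,120,000 L = 55,120 g as CaCO₃.
Equivalents: 55,120 g ÷ 50 g/eq = 1102 eq.
NaHCO₃ supplies 1 eq per mole → 1102 mol.
Mass: 1102 mol × 84 g/mol = 92,600 g.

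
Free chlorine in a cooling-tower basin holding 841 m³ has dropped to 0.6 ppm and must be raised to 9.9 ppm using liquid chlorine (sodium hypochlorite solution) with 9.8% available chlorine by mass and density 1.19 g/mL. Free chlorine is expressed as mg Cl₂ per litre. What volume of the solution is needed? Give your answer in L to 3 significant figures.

Volume: 841 m³ = 841,000 L.
Chlorine deficit: 9.9 − 0.6 = 9.3 ppm = 9.3 mg/L as Cl₂.
Cl₂ equivalent needed: 9.3 mg/L × 841,000 L = 7,821,000 mg = 7821 g.
Product at 9.8% available chlorine: 7821 / 0.098 = 79,810 g.
Volume at density 1.19 g/mL: 79,810 g ÷ 1.19 g/mL = 67,070 mL.

67.1 L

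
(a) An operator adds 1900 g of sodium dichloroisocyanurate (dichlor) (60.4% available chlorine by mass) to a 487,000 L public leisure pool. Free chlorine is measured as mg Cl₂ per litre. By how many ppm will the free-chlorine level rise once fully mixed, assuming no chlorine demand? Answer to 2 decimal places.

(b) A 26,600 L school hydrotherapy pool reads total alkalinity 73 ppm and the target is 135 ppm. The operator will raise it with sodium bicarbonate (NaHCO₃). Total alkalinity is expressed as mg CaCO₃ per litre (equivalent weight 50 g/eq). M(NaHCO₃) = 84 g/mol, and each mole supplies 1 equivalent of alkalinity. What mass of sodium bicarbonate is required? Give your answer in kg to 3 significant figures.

(a) 2.36 ppm; (b) 2.77 kg

(a) Available chlorine delivered: 1900 g × 0.604 = 1148 g as Cl₂.
(a) Concentration rise: 1148 g / 487,000 L = 2.356 mg/L = 2.36 ppm.

(b) Alkalinity to add: (135 − 73) = 62 mg/L as CaCO₃ × 26,600 L = 1649 g as CaCO₃.
(b) Equivalents: 1649 g ÷ 50 g/eq = 32.98 eq.
(b) NaHCO₃ supplies 1 eq per mole → 32.98 mol.
(b) Mass: 32.98 mol × 84 g/mol = 2771 g.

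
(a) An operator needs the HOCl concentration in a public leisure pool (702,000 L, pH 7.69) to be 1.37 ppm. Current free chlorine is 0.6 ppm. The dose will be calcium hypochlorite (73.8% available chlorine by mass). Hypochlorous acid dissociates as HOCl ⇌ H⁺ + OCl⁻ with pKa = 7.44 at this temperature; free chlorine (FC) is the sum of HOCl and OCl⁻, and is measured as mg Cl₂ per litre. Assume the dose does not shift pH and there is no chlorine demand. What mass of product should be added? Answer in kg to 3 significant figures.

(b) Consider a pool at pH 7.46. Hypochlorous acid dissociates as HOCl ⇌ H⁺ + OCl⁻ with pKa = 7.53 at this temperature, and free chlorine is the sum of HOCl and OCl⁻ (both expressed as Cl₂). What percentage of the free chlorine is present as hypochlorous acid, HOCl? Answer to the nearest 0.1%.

(a) [OCl⁻]/[HOCl] = 10^(pH − pKa) = 10^(7.69 − 7.44) = 1.778; fraction as HOCl = 1/(1 + 1.778) = 0.3599.
(a) Free chlorine required for 1.37 ppm HOCl: 1.37 / 0.3599 = 3.806 ppm.
(a) FC to add: 3.806 − 0.6 = 3.206 mg/L as Cl₂.
(a) Cl₂ equivalent: 3.206 mg/L × 702,000 L = 2251 g.
(a) Product at 73.8% available Cl: 2251 / 0.738 = 3050 g.

(b) [OCl⁻]/[HOCl] = 10^(pH − pKa) = 10^(7.46 − 7.53) = 10^-0.07 = 0.8511.
(b) Fraction as HOCl = 1 / (1 + 0.8511) = 0.5402.

(a) 3.05 kg; (b) 54.0%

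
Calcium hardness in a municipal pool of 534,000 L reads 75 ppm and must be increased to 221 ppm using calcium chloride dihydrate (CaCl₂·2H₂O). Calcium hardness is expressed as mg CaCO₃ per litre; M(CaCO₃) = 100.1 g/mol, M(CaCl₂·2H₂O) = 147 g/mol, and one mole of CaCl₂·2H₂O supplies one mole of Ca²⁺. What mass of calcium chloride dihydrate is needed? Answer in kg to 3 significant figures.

Hardness to add: (221 − 75) = 146 mg/L as CaCO₃ × 534,000 L = 77,960 g as CaCO₃.
Moles of Ca²⁺ (1 mol Ca²⁺ ≡ 1 mol CaCO₃): 77,960 / 100.1 g/mol = 778.9 mol.
Mass of CaCl₂·2H₂O: 778.9 × 147 = 114,500 g.

114 kg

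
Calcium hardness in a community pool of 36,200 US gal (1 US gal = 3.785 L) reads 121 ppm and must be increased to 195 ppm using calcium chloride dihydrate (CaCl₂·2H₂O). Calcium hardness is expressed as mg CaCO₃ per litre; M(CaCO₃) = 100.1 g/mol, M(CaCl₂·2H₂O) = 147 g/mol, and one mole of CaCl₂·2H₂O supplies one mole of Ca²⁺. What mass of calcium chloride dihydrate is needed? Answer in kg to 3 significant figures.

14.9 kg

Volume: 36,200 US gal × 3.785 L/gal = 137,017 L.
Hardness to add: (195 − 121) = 74 mg/L as CaCO₃ × 137,017 L = 10,140 g as CaCO₃.
Moles of Ca²⁺ (1 mol Ca²⁺ ≡ 1 mol CaCO₃): 10,140 / 100.1 g/mol = 101.3 mol.
Mass of CaCl₂·2H₂O: 101.3 × 147 = 14,890 g.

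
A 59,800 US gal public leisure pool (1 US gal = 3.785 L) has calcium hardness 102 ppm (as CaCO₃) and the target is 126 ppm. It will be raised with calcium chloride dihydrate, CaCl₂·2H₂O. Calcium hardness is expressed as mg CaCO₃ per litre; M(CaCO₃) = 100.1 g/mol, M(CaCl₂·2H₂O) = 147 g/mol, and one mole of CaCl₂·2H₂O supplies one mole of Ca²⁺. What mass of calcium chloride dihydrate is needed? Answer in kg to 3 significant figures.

7.98 kg

Volume: 59,800 US gal × 3.785 L/gal = 226,343 L.
Hardness to add: (126 − 102) = 24 mg/L as CaCO₃ × 226,343 L = 5432 g as CaCO₃.
Moles of Ca²⁺ (1 mol Ca²⁺ ≡ 1 mol CaCO₃): 5432 / 100.1 g/mol = 54.27 mol.
Mass of CaCl₂·2H₂O: 54.27 × 147 = 7977 g.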